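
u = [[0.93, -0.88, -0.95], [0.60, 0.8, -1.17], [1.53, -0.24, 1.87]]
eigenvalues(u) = [(0.8+1.36j), (0.8-1.36j), (2.01+0j)]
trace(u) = 3.60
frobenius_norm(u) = 3.29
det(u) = 4.99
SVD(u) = [[0.12,-0.82,-0.57],[0.36,-0.50,0.79],[-0.93,-0.3,0.23]] @ diag([2.545385405513054, 1.7540936672423315, 1.1181540788019768]) @ [[-0.43, 0.16, -0.89], [-0.86, 0.22, 0.45], [0.27, 0.96, 0.04]]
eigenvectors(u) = [[-0.62+0.00j, -0.62-0.00j, -0.05+0.00j], [-0.37+0.49j, -0.37-0.49j, -0.71+0.00j], [0.25+0.43j, (0.25-0.43j), (0.71+0j)]]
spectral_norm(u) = 2.55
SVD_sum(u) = [[-0.13, 0.05, -0.27], [-0.39, 0.14, -0.81], [1.01, -0.37, 2.10]] + [[1.23, -0.32, -0.65], [0.75, -0.19, -0.40], [0.45, -0.12, -0.24]] + [[-0.17, -0.61, -0.03], [0.24, 0.85, 0.04], [0.07, 0.25, 0.01]]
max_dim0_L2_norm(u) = 2.4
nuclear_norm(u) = 5.42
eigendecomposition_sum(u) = [[(0.5+0.65j), (-0.47+0.25j), -0.44+0.29j], [(0.82-0.01j), -0.08+0.52j, (-0.03+0.52j)], [(0.25-0.61j), 0.36+0.23j, (0.38+0.19j)]] + [[0.50-0.65j,(-0.47-0.25j),(-0.44-0.29j)], [0.82+0.01j,-0.08-0.52j,(-0.03-0.52j)], [0.25+0.61j,(0.36-0.23j),(0.38-0.19j)]] + [[-0.07-0.00j, (0.06+0j), -0.07-0.00j], [(-1.03-0j), 0.97+0.00j, (-1.11-0j)], [(1.03+0j), -0.97-0.00j, 1.11+0.00j]]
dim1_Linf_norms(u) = [0.95, 1.17, 1.87]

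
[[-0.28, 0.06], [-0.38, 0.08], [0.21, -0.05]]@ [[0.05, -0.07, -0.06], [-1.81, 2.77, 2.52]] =[[-0.12, 0.19, 0.17], [-0.16, 0.25, 0.22], [0.1, -0.15, -0.14]]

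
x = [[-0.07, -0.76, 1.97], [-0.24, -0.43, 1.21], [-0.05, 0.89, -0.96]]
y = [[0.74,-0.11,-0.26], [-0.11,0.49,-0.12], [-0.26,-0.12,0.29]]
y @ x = [[-0.01, -0.75, 1.57], [-0.10, -0.23, 0.49], [0.03, 0.51, -0.94]]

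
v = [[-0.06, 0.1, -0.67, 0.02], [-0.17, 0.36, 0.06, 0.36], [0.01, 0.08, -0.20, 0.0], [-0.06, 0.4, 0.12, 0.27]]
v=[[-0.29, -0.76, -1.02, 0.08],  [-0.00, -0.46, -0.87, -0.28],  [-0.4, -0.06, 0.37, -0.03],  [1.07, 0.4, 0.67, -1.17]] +[[0.23, 0.86, 0.35, -0.06], [-0.17, 0.82, 0.93, 0.64], [0.41, 0.14, -0.57, 0.03], [-1.13, 0.00, -0.55, 1.44]]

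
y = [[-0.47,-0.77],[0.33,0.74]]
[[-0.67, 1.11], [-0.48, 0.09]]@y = [[0.68, 1.34], [0.26, 0.44]]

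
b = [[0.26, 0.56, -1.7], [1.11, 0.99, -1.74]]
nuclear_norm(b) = 3.43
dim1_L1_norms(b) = [2.52, 3.84]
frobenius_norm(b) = 2.92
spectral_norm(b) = 2.86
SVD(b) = [[-0.61, -0.79], [-0.79, 0.61]] @ diag([2.8603982972836643, 0.5736911894884884]) @ [[-0.36, -0.39, 0.84], [0.83, 0.28, 0.49]]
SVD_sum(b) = [[0.63,  0.69,  -1.48], [0.82,  0.89,  -1.91]] + [[-0.37, -0.13, -0.22], [0.29, 0.1, 0.17]]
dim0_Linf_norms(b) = [1.11, 0.99, 1.74]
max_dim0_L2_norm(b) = 2.43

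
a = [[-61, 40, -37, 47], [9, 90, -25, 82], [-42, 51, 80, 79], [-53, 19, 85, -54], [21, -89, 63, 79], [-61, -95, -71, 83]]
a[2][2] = 80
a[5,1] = -95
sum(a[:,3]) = 316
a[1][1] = 90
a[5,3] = 83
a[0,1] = 40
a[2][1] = 51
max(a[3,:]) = 85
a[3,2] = 85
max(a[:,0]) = 21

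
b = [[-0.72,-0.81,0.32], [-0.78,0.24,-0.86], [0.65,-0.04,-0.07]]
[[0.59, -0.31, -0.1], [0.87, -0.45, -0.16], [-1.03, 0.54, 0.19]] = b@[[-1.48,  0.77,  0.27], [0.81,  -0.42,  -0.15], [0.56,  -0.29,  -0.10]]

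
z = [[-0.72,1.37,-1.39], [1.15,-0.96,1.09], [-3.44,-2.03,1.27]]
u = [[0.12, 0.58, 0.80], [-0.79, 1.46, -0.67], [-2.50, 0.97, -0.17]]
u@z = [[-2.17, -2.02, 1.48], [4.55, -1.12, 1.84], [3.50, -4.01, 4.32]]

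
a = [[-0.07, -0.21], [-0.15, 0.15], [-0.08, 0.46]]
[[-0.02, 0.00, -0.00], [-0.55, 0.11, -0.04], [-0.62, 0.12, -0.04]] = a @ [[2.81, -0.57, 0.20], [-0.86, 0.17, -0.06]]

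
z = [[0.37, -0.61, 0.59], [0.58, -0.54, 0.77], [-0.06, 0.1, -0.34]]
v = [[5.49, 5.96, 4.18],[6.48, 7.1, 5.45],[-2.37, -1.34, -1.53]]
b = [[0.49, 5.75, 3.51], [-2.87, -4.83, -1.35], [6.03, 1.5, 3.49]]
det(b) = 90.64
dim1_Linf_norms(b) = [5.75, 4.83, 6.03]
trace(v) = 11.06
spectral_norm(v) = 14.64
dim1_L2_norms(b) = [6.75, 5.78, 7.13]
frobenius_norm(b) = 11.39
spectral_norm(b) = 10.07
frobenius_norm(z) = 1.49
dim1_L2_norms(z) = [0.93, 1.1, 0.36]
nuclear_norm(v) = 15.75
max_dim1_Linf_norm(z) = 0.77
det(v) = -3.40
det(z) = -0.04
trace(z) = -0.51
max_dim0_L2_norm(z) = 1.03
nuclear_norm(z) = 1.79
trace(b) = -0.85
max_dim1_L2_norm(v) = 11.05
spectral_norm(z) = 1.47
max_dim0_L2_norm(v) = 9.37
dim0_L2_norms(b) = [6.7, 7.66, 5.13]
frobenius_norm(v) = 14.66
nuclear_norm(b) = 16.88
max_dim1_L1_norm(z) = 1.89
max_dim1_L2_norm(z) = 1.1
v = z @ b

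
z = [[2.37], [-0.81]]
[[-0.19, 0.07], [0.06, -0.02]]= z@[[-0.08, 0.03]]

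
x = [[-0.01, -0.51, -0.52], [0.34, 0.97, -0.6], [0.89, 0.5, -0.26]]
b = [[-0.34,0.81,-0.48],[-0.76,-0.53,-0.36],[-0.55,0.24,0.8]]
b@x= [[-0.15, 0.72, -0.18], [-0.49, -0.31, 0.81], [0.80, 0.91, -0.07]]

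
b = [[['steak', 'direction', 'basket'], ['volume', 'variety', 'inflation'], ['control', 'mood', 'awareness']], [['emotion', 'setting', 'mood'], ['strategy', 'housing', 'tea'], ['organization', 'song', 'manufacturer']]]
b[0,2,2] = 'awareness'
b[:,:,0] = [['steak', 'volume', 'control'], ['emotion', 'strategy', 'organization']]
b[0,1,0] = 'volume'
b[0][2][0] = 'control'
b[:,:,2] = [['basket', 'inflation', 'awareness'], ['mood', 'tea', 'manufacturer']]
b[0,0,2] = 'basket'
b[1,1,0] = 'strategy'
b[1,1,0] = 'strategy'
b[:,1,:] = [['volume', 'variety', 'inflation'], ['strategy', 'housing', 'tea']]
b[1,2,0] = 'organization'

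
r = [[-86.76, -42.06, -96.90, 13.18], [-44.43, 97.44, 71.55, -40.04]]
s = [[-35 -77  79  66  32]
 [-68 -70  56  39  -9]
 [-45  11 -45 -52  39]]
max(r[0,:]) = 13.18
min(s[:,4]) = -9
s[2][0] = -45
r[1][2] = 71.55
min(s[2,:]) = -52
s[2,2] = -45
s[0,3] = 66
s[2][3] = -52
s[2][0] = -45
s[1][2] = 56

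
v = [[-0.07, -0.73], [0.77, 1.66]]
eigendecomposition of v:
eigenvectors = [[-0.86,0.49], [0.51,-0.87]]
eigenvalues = [0.36, 1.23]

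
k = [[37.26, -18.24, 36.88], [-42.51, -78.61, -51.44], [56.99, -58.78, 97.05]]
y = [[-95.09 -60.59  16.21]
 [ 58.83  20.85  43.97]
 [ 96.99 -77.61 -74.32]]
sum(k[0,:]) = 55.900000000000006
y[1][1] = 20.85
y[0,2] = 16.21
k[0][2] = 36.88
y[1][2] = 43.97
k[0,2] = 36.88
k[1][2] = -51.44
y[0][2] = 16.21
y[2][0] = 96.99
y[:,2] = [16.21, 43.97, -74.32]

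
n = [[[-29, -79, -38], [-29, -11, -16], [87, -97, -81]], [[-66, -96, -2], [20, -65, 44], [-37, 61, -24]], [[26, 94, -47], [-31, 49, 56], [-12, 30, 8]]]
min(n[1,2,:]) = -37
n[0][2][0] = 87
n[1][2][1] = 61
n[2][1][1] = 49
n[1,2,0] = -37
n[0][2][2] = -81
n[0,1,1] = -11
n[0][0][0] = -29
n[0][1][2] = -16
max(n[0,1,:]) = -11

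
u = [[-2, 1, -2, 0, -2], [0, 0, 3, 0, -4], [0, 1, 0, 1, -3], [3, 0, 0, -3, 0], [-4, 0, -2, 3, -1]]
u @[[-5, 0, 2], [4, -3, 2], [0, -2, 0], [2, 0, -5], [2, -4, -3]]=[[10, 9, 4], [-8, 10, 12], [0, 9, 6], [-21, 0, 21], [24, 8, -20]]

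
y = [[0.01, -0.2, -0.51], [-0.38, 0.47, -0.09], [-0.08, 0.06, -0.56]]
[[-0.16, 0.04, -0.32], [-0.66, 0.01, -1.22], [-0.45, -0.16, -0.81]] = y@ [[0.65, -1.76, 1.48], [-0.75, -1.33, -1.18], [0.63, 0.40, 1.11]]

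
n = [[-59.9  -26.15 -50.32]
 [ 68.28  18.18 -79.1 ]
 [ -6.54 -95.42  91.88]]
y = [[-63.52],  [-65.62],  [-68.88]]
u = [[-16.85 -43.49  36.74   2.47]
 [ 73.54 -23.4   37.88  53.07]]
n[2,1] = -95.42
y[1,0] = -65.62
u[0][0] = -16.85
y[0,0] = -63.52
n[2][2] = 91.88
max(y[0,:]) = -63.52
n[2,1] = -95.42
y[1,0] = -65.62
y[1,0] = -65.62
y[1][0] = -65.62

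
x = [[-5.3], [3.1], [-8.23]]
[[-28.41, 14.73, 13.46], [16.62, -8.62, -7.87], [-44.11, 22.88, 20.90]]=x@[[5.36, -2.78, -2.54]]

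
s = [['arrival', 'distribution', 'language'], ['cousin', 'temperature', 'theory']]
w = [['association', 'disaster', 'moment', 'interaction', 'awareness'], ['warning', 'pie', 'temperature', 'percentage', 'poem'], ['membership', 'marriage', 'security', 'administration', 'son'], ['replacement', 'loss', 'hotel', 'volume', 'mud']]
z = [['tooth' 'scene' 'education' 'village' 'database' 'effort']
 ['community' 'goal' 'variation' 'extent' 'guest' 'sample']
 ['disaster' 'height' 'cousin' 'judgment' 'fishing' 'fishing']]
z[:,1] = ['scene', 'goal', 'height']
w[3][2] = 'hotel'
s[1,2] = 'theory'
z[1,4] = 'guest'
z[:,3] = ['village', 'extent', 'judgment']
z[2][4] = 'fishing'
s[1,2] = 'theory'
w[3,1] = 'loss'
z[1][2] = 'variation'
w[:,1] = ['disaster', 'pie', 'marriage', 'loss']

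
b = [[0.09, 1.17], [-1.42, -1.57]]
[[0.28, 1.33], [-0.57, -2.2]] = b @ [[0.15, 0.32], [0.23, 1.11]]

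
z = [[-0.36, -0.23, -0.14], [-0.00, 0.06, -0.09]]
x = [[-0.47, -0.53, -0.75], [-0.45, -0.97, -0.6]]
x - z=[[-0.11, -0.3, -0.61], [-0.45, -1.03, -0.51]]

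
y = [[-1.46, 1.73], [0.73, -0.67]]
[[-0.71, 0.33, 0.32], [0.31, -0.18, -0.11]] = y@[[0.18, -0.31, 0.1],[-0.26, -0.07, 0.27]]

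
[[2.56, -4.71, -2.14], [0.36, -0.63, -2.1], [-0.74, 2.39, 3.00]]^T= [[2.56, 0.36, -0.74], [-4.71, -0.63, 2.39], [-2.14, -2.10, 3.00]]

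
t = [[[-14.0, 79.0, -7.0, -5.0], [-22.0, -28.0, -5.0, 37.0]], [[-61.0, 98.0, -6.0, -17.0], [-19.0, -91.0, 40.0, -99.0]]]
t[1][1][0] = -19.0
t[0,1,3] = 37.0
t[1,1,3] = -99.0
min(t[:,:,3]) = -99.0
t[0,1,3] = 37.0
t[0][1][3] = 37.0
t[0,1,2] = -5.0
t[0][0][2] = -7.0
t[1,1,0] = -19.0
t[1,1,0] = -19.0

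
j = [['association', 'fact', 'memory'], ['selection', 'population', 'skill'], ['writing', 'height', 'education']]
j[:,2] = ['memory', 'skill', 'education']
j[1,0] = 'selection'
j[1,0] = 'selection'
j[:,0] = ['association', 'selection', 'writing']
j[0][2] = 'memory'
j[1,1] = 'population'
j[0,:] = ['association', 'fact', 'memory']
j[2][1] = 'height'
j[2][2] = 'education'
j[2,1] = 'height'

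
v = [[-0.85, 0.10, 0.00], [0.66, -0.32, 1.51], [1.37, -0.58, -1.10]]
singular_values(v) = [2.0, 1.71, 0.22]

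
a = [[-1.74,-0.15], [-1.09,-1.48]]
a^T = [[-1.74, -1.09], [-0.15, -1.48]]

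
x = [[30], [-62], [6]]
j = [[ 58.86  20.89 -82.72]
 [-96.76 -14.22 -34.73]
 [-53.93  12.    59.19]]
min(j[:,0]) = -96.76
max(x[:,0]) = 30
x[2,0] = 6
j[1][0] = -96.76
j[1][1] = -14.22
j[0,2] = -82.72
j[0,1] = 20.89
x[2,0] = 6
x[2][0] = 6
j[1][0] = -96.76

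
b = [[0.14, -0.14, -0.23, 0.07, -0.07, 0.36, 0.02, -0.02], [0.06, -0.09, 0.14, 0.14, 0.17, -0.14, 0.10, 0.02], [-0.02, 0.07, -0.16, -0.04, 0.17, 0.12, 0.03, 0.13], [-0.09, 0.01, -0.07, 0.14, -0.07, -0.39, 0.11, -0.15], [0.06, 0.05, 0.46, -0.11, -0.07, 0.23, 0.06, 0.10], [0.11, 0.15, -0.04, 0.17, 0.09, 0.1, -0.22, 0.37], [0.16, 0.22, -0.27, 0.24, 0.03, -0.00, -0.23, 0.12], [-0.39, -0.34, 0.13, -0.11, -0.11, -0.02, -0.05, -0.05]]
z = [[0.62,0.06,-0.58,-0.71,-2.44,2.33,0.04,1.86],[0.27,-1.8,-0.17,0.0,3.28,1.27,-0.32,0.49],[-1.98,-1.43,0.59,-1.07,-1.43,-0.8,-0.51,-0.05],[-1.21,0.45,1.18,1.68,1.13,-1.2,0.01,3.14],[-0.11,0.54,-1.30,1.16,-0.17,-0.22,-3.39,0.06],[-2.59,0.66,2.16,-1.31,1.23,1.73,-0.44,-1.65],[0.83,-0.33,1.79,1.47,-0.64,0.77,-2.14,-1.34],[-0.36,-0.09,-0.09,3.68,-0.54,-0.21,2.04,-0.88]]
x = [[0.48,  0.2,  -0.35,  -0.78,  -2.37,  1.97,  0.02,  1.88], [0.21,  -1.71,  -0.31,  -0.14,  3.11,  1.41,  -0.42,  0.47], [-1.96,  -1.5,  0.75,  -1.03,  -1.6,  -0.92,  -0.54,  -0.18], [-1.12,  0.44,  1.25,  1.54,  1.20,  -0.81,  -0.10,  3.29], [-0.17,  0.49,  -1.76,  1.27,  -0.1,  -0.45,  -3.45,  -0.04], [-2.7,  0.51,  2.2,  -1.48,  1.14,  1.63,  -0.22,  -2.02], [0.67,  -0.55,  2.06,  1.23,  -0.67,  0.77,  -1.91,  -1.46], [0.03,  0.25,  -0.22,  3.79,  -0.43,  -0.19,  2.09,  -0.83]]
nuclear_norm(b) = 3.21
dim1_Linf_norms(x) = [2.37, 3.11, 1.96, 3.29, 3.45, 2.7, 2.06, 3.79]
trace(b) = -0.22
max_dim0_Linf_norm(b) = 0.46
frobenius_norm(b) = 1.35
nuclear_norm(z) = 30.92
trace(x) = -0.15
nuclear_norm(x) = 31.12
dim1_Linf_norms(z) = [2.44, 3.28, 1.98, 3.14, 3.39, 2.59, 2.14, 3.68]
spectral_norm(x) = 5.67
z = x + b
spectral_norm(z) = 5.34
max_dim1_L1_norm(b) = 1.27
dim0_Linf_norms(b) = [0.39, 0.34, 0.46, 0.24, 0.17, 0.39, 0.23, 0.37]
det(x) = 34962.57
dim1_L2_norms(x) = [3.75, 3.89, 3.38, 4.28, 4.13, 4.76, 3.65, 4.44]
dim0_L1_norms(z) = [7.97, 5.36, 7.86, 11.08, 10.86, 8.53, 8.89, 9.47]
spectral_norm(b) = 0.85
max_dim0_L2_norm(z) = 4.82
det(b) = 0.00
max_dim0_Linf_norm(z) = 3.68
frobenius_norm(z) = 11.37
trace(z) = -0.37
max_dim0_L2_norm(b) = 0.64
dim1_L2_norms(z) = [4.01, 4.01, 3.23, 4.3, 3.86, 4.58, 3.68, 4.35]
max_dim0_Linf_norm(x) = 3.79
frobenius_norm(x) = 11.48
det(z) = 33917.81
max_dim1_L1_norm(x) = 11.9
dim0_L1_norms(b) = [1.03, 1.07, 1.5, 1.02, 0.78, 1.36, 0.82, 0.96]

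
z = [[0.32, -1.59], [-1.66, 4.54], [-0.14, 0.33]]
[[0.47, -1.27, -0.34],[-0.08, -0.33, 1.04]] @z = [[2.31, -6.63], [0.38, -1.03]]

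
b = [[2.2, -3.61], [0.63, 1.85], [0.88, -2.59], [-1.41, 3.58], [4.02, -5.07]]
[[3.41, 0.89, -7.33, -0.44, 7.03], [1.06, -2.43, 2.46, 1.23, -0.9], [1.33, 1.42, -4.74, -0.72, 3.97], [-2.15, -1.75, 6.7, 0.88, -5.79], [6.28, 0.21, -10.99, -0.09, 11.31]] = b @ [[1.6, -1.12, -0.74, 0.57, 1.54], [0.03, -0.93, 1.58, 0.47, -1.01]]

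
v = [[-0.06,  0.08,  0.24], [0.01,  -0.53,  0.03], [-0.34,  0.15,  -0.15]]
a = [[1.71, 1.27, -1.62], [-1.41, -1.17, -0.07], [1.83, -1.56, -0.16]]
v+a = [[1.65, 1.35, -1.38],  [-1.40, -1.7, -0.04],  [1.49, -1.41, -0.31]]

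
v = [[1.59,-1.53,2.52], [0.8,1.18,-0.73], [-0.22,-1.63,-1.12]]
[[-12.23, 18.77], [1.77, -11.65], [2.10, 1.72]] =v@ [[-2.0, -2.12],  [1.02, -4.80],  [-2.97, 5.87]]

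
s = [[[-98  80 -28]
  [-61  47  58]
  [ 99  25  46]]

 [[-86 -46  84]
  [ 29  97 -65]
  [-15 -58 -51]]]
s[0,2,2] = 46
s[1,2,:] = [-15, -58, -51]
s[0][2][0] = 99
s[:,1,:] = [[-61, 47, 58], [29, 97, -65]]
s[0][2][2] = 46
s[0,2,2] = 46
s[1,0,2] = 84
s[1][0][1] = -46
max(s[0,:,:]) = 99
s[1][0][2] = 84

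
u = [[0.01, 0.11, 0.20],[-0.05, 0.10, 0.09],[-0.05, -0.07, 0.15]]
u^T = [[0.01, -0.05, -0.05], [0.11, 0.10, -0.07], [0.20, 0.09, 0.15]]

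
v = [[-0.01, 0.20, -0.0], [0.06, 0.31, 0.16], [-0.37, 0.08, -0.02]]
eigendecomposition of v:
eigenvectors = [[(0.35+0j), -0.51+0.10j, (-0.51-0.1j)], [(-0.32+0j), -0.66+0.00j, -0.66-0.00j], [0.88+0.00j, (0.49-0.23j), 0.49+0.23j]]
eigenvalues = [(-0.19+0j), (0.24+0.05j), (0.24-0.05j)]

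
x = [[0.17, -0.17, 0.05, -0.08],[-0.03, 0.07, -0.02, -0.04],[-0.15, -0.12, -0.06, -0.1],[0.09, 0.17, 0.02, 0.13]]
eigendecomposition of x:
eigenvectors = [[(-0.21+0j), (0.75+0j), -0.06-0.49j, -0.06+0.49j], [(0.09+0j), -0.27+0.00j, 0.12-0.13j, (0.12+0.13j)], [0.97+0.00j, -0.50+0.00j, 0.54+0.24j, 0.54-0.24j], [-0.10+0.00j, 0.33+0.00j, -0.61+0.00j, -0.61-0.00j]]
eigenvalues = [(-0.03+0j), (0.16+0j), (0.09+0.1j), (0.09-0.1j)]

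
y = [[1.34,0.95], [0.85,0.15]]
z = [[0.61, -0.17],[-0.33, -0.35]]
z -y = [[-0.73, -1.12],[-1.18, -0.5]]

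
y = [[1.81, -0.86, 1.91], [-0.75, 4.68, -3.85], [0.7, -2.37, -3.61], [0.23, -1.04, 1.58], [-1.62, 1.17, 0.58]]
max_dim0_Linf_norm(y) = 4.68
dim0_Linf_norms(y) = [1.81, 4.68, 3.85]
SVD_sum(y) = [[0.48, -1.54, 1.66], [-1.26, 4.01, -4.32], [-0.18, 0.58, -0.62], [0.39, -1.25, 1.34], [-0.15, 0.47, -0.50]] + [[-0.07, 0.20, 0.20],[-0.16, 0.44, 0.45],[1.09, -2.87, -2.98],[-0.09, 0.23, 0.24],[-0.41, 1.07, 1.11]] + [[1.4, 0.49, 0.04], [0.67, 0.23, 0.02], [-0.21, -0.07, -0.01], [-0.07, -0.03, -0.00], [-1.07, -0.37, -0.03]]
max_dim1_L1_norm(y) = 9.28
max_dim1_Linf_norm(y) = 4.68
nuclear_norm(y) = 13.47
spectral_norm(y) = 6.82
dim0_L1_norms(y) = [5.11, 10.12, 11.53]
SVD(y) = [[0.34, -0.06, -0.74], [-0.88, -0.14, -0.35], [-0.13, 0.92, 0.11], [0.27, -0.07, 0.04], [-0.10, -0.34, 0.56]] @ diag([6.817785050539483, 4.640031483405228, 2.009655402711762]) @ [[0.21, -0.67, 0.72], [0.25, -0.67, -0.7], [-0.94, -0.33, -0.03]]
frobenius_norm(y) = 8.49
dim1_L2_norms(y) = [2.77, 6.11, 4.37, 1.91, 2.08]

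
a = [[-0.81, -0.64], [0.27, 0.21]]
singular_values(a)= [1.09, 0.0]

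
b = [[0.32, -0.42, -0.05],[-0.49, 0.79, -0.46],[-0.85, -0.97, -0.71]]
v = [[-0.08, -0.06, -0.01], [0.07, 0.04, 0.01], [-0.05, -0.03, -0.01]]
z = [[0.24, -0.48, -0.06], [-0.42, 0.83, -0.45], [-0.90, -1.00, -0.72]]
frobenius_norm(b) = 1.88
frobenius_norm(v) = 0.14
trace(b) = 0.40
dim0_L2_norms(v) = [0.12, 0.08, 0.02]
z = b + v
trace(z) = 0.35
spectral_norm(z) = 1.55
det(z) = -0.37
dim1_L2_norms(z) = [0.54, 1.03, 1.53]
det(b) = -0.40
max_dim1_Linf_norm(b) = 0.97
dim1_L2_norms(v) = [0.1, 0.08, 0.06]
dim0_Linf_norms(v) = [0.08, 0.06, 0.01]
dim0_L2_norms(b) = [1.03, 1.32, 0.85]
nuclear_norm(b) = 2.85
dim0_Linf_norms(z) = [0.9, 1.0, 0.72]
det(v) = -0.00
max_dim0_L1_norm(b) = 2.18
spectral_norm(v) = 0.14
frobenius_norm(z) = 1.92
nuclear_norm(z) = 2.88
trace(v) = -0.05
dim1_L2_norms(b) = [0.53, 1.04, 1.47]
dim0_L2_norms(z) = [1.02, 1.39, 0.85]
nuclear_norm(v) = 0.15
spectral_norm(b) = 1.48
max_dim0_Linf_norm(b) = 0.97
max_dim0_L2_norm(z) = 1.39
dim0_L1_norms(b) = [1.66, 2.18, 1.22]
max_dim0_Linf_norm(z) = 1.0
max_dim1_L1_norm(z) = 2.62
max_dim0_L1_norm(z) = 2.31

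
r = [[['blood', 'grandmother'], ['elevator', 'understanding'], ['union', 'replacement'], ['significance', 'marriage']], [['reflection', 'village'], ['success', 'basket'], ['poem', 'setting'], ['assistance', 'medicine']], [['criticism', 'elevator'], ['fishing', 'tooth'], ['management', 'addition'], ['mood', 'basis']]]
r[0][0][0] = 'blood'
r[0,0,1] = 'grandmother'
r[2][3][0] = 'mood'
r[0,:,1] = ['grandmother', 'understanding', 'replacement', 'marriage']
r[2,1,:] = ['fishing', 'tooth']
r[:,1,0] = ['elevator', 'success', 'fishing']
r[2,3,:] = ['mood', 'basis']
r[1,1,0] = 'success'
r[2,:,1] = ['elevator', 'tooth', 'addition', 'basis']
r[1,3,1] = 'medicine'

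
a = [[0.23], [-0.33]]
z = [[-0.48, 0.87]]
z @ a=[[-0.4]]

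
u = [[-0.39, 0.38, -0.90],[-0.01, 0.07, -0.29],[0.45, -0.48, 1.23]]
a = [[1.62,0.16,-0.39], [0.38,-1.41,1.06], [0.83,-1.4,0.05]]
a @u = [[-0.81, 0.81, -1.98], [0.34, -0.46, 1.37], [-0.29, 0.19, -0.28]]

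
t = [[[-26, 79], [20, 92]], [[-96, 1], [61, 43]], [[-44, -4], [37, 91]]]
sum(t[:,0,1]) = 76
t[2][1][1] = 91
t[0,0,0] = -26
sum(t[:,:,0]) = -48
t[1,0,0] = -96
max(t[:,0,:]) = 79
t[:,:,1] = [[79, 92], [1, 43], [-4, 91]]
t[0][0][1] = 79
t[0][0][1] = 79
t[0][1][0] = 20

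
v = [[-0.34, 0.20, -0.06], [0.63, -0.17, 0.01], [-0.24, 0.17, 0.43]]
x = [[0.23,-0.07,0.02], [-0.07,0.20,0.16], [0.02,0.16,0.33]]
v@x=[[-0.09,0.05,0.01],  [0.16,-0.08,-0.01],  [-0.06,0.12,0.16]]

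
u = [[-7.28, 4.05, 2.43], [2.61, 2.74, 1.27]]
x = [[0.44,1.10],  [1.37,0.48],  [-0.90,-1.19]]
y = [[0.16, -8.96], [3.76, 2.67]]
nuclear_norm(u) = 12.64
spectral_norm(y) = 9.40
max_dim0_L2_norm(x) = 1.7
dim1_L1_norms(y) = [9.12, 6.43]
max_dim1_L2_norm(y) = 8.96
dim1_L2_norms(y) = [8.96, 4.61]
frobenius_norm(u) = 9.55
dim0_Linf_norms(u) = [7.28, 4.05, 2.43]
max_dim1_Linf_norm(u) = 7.28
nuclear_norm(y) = 13.03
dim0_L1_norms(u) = [9.89, 6.79, 3.7]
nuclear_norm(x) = 3.06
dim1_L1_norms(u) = [13.76, 6.62]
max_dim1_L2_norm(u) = 8.68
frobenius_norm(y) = 10.08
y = u @ x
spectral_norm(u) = 8.70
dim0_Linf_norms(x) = [1.37, 1.19]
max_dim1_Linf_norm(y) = 8.96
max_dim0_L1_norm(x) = 2.77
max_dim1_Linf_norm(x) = 1.37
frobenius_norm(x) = 2.40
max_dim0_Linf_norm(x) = 1.37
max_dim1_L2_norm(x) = 1.49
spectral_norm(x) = 2.25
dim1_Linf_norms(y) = [8.96, 3.76]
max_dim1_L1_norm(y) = 9.12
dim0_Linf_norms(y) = [3.76, 8.96]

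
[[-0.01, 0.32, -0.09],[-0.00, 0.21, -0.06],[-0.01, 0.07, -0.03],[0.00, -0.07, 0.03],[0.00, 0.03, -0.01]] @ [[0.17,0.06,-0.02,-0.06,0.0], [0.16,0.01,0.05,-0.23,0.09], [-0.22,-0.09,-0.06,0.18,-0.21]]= [[0.07,0.01,0.02,-0.09,0.05], [0.05,0.01,0.01,-0.06,0.03], [0.02,0.0,0.01,-0.02,0.01], [-0.02,-0.00,-0.01,0.02,-0.01], [0.01,0.0,0.0,-0.01,0.00]]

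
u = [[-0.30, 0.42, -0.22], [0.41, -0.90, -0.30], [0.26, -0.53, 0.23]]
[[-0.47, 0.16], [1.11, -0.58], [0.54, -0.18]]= u@[[0.52, -0.38], [-0.90, 0.33], [-0.3, 0.42]]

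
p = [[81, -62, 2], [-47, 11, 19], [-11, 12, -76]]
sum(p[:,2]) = -55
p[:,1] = [-62, 11, 12]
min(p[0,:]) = -62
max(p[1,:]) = 19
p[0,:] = [81, -62, 2]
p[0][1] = -62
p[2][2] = -76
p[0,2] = 2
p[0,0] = 81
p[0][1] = -62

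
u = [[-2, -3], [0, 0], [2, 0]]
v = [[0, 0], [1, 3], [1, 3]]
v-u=[[2, 3], [1, 3], [-1, 3]]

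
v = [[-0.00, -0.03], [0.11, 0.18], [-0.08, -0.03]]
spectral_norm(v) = 0.22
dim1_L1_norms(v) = [0.03, 0.29, 0.11]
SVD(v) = [[-0.11, 0.33], [0.94, -0.27], [-0.32, -0.91]] @ diag([0.2233764253748426, 0.05294310707502318]) @ [[0.58, 0.82], [0.82, -0.58]]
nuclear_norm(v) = 0.28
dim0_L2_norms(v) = [0.14, 0.18]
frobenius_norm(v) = 0.23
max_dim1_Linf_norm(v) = 0.18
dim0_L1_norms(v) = [0.19, 0.24]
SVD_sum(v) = [[-0.01,-0.02], [0.12,0.17], [-0.04,-0.06]] + [[0.01,  -0.01], [-0.01,  0.01], [-0.04,  0.03]]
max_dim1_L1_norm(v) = 0.29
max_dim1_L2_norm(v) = 0.21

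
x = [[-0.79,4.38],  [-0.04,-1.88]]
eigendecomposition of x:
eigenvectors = [[1.00, -0.98], [-0.04, 0.2]]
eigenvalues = [-0.99, -1.68]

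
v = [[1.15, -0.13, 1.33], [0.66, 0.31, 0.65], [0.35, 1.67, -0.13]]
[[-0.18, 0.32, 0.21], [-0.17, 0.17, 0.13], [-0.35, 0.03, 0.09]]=v@[[0.03, -0.29, 0.05], [-0.23, 0.12, 0.05], [-0.18, 0.5, 0.12]]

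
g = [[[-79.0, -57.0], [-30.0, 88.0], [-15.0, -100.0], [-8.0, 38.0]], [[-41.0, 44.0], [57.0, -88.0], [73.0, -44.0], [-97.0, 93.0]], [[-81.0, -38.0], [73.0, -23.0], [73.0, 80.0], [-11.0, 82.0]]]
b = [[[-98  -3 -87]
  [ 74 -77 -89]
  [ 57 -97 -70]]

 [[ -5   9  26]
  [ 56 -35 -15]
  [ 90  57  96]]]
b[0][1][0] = 74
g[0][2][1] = -100.0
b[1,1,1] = -35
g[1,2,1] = -44.0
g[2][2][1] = 80.0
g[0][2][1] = -100.0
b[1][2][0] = 90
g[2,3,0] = -11.0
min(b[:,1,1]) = -77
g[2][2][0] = 73.0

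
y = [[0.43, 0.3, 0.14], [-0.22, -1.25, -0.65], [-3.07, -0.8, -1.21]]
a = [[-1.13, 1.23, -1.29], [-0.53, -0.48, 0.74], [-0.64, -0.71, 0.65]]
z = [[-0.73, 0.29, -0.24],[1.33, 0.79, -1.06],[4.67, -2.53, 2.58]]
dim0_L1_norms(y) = [3.72, 2.35, 2.0]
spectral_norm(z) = 5.97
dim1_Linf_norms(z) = [0.73, 1.33, 4.67]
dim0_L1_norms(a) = [2.3, 2.42, 2.68]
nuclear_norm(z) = 7.85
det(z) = -0.27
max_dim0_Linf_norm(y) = 3.07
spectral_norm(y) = 3.52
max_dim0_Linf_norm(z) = 4.67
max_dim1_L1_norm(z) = 9.78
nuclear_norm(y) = 4.83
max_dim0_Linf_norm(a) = 1.29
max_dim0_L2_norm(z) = 4.91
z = y @ a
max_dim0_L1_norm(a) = 2.68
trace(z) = 2.64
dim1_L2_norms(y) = [0.54, 1.43, 3.4]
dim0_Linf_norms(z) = [4.67, 2.53, 2.58]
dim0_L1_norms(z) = [6.73, 3.61, 3.88]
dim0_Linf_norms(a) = [1.13, 1.23, 1.29]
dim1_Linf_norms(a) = [1.29, 0.74, 0.71]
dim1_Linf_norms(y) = [0.43, 1.25, 3.07]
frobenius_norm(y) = 3.72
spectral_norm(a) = 2.27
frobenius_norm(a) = 2.62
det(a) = -0.49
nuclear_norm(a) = 3.73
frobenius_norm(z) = 6.25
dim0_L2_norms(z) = [4.91, 2.67, 2.8]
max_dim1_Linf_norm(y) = 3.07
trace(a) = -0.96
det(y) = 0.43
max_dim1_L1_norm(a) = 3.65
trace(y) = -2.03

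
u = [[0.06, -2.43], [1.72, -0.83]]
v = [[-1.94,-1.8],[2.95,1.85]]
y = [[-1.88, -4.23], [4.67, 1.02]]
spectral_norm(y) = 5.94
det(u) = 4.13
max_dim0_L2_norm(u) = 2.57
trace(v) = -0.09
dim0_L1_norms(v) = [4.89, 3.65]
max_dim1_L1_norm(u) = 2.55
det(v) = 1.72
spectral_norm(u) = 2.68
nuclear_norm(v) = 4.75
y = v + u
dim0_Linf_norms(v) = [2.95, 1.85]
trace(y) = -0.86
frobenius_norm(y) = 6.65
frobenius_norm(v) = 4.37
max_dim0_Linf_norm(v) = 2.95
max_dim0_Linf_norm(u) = 2.43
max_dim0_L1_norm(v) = 4.89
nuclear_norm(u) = 4.22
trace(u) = -0.77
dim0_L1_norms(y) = [6.55, 5.25]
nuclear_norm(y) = 8.94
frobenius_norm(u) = 3.09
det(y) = 17.84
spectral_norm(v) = 4.36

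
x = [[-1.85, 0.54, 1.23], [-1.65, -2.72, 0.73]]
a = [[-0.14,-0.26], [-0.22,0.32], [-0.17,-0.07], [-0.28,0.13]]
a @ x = [[0.69, 0.63, -0.36], [-0.12, -0.99, -0.04], [0.43, 0.1, -0.26], [0.30, -0.50, -0.25]]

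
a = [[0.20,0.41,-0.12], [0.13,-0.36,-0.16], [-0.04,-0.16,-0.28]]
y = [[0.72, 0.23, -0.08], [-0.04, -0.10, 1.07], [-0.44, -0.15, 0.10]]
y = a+[[0.52, -0.18, 0.04], [-0.17, 0.26, 1.23], [-0.4, 0.01, 0.38]]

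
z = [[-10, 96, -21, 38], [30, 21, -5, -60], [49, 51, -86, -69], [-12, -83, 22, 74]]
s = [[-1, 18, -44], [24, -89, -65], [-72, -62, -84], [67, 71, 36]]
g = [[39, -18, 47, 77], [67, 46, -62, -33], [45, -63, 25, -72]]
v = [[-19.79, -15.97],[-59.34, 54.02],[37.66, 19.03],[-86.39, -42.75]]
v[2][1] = 19.03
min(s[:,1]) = -89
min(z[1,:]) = -60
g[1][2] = -62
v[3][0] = -86.39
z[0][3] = 38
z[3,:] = [-12, -83, 22, 74]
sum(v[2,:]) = 56.69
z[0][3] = 38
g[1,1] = 46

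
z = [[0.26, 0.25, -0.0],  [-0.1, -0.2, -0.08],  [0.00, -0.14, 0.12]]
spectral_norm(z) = 0.43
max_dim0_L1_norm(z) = 0.59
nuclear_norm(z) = 0.68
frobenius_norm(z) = 0.47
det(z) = -0.01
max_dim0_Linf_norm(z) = 0.26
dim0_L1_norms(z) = [0.36, 0.59, 0.2]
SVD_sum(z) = [[0.22, 0.28, 0.01],[-0.14, -0.18, -0.01],[-0.07, -0.09, -0.0]] + [[0.01, -0.01, 0.02],[-0.02, 0.01, -0.04],[0.05, -0.05, 0.13]] + [[0.04, -0.03, -0.02],  [0.05, -0.04, -0.04],  [0.01, -0.01, -0.01]]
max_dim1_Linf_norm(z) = 0.26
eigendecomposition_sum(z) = [[(0.02-0j),(0.1-0j),(0.03+0j)], [-0.04+0.00j,-0.18+0.00j,-0.05-0.00j], [(-0.02+0j),-0.08+0.00j,-0.02-0.00j]] + [[0.12-0.05j, (0.07-0.09j), (-0.01+0.13j)], [(-0.03+0.04j), -0.01+0.04j, (-0.02-0.04j)], [(0.01-0.09j), -0.03-0.07j, (0.07+0.05j)]] + [[(0.12+0.05j), 0.07+0.09j, (-0.01-0.13j)],[-0.03-0.04j, -0.01-0.04j, -0.02+0.04j],[(0.01+0.09j), -0.03+0.07j, (0.07-0.05j)]]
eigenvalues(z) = [(-0.18+0j), (0.18+0.04j), (0.18-0.04j)]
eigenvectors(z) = [[(0.46+0j), -0.79+0.00j, (-0.79-0j)], [(-0.81+0j), 0.25-0.13j, 0.25+0.13j], [-0.38+0.00j, -0.27+0.47j, (-0.27-0.47j)]]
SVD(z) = [[-0.82, -0.11, -0.56], [0.51, 0.28, -0.81], [0.25, -0.95, -0.18]] @ diag([0.4333848912988477, 0.1562975581701528, 0.09082185477038922]) @ [[-0.61, -0.79, -0.03],[-0.37, 0.31, -0.88],[-0.7, 0.53, 0.48]]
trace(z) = 0.18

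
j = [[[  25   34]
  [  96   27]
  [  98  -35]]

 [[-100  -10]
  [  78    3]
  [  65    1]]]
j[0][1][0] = 96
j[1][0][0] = -100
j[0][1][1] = 27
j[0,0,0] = 25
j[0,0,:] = [25, 34]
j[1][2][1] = 1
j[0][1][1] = 27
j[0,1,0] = 96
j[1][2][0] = 65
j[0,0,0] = 25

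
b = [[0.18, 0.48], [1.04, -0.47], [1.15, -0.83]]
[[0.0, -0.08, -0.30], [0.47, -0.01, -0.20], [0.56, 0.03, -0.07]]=b @ [[0.39, -0.07, -0.40], [-0.14, -0.13, -0.47]]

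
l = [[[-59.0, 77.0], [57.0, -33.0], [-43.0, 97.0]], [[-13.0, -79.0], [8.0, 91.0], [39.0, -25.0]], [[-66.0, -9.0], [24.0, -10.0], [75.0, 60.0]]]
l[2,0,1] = -9.0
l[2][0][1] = -9.0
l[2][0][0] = -66.0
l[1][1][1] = 91.0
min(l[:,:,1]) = -79.0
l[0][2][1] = 97.0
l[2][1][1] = -10.0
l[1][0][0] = -13.0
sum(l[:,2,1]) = 132.0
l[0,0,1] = 77.0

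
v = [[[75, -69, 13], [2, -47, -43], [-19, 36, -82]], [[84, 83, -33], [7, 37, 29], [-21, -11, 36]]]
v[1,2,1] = -11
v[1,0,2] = -33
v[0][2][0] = -19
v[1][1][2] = 29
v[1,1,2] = 29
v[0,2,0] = -19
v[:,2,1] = [36, -11]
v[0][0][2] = 13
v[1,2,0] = -21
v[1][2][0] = -21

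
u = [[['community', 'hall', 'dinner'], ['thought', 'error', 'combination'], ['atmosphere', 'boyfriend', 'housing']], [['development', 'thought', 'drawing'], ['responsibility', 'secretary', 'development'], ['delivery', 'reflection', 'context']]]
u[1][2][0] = 'delivery'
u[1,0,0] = 'development'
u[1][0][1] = 'thought'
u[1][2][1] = 'reflection'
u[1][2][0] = 'delivery'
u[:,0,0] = ['community', 'development']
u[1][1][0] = 'responsibility'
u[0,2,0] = 'atmosphere'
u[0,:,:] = [['community', 'hall', 'dinner'], ['thought', 'error', 'combination'], ['atmosphere', 'boyfriend', 'housing']]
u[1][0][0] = 'development'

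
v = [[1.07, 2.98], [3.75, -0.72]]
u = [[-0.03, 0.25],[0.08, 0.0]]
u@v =[[0.91, -0.27], [0.09, 0.24]]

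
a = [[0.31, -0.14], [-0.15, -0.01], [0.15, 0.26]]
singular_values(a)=[0.38, 0.3]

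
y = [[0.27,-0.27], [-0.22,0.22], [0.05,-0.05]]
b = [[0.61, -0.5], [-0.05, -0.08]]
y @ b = [[0.18,  -0.11], [-0.15,  0.09], [0.03,  -0.02]]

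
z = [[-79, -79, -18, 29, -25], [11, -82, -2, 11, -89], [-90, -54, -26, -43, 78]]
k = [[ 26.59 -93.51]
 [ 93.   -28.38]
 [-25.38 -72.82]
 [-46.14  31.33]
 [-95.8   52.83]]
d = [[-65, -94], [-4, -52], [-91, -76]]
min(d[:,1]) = -94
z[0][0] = -79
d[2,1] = -76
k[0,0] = 26.59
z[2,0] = -90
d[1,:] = [-4, -52]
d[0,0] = -65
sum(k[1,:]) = 64.62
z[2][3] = -43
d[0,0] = -65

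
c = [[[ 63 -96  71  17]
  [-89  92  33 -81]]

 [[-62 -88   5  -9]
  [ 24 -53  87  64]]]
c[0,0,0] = 63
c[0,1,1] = 92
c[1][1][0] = 24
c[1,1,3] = 64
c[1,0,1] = -88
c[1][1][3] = 64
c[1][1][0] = 24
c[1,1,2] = 87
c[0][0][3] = 17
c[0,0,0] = 63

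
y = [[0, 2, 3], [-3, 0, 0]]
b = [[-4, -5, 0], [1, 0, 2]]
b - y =[[-4, -7, -3], [4, 0, 2]]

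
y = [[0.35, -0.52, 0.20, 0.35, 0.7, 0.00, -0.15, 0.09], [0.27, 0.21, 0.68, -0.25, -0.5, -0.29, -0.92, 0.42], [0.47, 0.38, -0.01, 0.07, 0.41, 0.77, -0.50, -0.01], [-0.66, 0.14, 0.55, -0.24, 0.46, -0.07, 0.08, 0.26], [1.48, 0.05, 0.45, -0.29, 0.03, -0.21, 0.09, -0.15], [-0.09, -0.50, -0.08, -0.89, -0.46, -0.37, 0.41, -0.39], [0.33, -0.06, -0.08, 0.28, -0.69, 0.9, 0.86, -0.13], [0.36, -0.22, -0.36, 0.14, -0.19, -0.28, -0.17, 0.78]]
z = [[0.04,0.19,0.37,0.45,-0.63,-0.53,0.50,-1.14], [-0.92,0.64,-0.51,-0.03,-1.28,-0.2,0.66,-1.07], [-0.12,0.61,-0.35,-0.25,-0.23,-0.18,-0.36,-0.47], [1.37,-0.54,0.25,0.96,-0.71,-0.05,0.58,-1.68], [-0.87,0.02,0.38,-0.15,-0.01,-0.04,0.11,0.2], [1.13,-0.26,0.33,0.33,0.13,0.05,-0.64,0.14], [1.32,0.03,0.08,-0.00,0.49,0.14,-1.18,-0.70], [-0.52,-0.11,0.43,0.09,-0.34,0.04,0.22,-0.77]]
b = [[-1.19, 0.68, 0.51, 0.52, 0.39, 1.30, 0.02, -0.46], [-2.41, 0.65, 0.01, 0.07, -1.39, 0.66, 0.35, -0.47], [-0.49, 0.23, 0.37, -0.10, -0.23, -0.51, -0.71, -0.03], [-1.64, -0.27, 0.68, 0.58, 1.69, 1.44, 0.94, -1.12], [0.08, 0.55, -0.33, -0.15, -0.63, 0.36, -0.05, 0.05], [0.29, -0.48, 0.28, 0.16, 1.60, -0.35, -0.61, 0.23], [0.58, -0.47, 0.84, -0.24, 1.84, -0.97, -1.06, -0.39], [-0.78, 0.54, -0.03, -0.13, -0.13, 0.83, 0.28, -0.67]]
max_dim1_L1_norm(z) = 6.14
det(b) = -0.00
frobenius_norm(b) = 6.23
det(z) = 0.00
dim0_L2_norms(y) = [1.81, 0.88, 1.07, 1.11, 1.36, 1.32, 1.44, 1.03]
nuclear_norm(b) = 12.19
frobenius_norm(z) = 4.83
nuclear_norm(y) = 9.42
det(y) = -1.54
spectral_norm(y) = 1.88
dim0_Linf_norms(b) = [2.41, 0.68, 0.84, 0.58, 1.84, 1.44, 1.06, 1.12]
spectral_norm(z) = 3.23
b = z @ y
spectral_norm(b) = 4.50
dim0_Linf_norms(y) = [1.48, 0.52, 0.68, 0.89, 0.7, 0.9, 0.92, 0.78]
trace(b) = -2.30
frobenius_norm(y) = 3.63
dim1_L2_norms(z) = [1.61, 2.19, 1.0, 2.61, 0.99, 1.42, 1.97, 1.11]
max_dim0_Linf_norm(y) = 1.48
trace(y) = 1.61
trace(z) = -0.62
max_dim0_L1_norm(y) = 4.01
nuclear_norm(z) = 9.71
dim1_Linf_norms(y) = [0.7, 0.92, 0.77, 0.66, 1.48, 0.89, 0.9, 0.78]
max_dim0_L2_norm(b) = 3.37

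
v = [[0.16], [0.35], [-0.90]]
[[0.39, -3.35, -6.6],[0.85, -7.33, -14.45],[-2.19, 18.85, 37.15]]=v @ [[2.43,-20.94,-41.28]]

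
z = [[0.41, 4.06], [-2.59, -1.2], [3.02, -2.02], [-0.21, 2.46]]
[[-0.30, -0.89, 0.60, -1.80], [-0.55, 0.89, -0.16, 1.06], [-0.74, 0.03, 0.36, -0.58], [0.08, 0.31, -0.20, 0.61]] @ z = [[4.37, -5.79], [-3.24, -0.37], [0.83, -5.19], [-1.50, 1.86]]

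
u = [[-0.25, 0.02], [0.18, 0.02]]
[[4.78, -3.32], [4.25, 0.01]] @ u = [[-1.79, 0.03], [-1.06, 0.09]]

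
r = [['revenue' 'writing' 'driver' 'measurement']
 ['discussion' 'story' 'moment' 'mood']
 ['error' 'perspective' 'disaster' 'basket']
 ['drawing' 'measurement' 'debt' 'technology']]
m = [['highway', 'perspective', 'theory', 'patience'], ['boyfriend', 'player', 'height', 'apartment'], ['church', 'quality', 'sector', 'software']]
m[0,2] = 'theory'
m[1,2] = 'height'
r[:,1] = ['writing', 'story', 'perspective', 'measurement']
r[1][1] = 'story'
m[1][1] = 'player'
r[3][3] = 'technology'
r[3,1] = 'measurement'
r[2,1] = 'perspective'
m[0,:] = ['highway', 'perspective', 'theory', 'patience']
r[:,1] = ['writing', 'story', 'perspective', 'measurement']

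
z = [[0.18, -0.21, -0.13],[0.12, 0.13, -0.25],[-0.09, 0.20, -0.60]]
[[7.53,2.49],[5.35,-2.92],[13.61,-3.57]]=z @ [[2.67, -4.29], [-15.97, -16.25], [-28.41, 1.18]]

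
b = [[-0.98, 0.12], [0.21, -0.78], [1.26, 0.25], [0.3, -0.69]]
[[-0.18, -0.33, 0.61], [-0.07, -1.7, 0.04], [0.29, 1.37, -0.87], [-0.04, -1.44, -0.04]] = b @ [[0.2, 0.62, -0.65],  [0.14, 2.35, -0.22]]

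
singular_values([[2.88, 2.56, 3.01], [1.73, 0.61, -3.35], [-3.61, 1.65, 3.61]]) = [6.5, 4.69, 1.72]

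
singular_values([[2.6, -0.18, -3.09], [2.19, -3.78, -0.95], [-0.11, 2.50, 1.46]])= [5.78, 3.11, 1.29]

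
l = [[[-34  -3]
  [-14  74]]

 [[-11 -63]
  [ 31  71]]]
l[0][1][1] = 74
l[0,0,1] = -3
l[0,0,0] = -34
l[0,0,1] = -3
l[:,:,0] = [[-34, -14], [-11, 31]]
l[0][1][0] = -14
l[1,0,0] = -11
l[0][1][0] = -14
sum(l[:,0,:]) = -111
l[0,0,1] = -3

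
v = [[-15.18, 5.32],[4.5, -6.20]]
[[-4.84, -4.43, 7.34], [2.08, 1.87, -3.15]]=v @ [[0.27,  0.25,  -0.41], [-0.14,  -0.12,  0.21]]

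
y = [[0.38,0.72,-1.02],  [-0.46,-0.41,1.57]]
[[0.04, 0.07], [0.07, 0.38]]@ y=[[-0.02, 0.0, 0.07], [-0.15, -0.11, 0.53]]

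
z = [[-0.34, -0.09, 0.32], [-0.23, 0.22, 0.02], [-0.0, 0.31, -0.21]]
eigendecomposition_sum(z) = [[-0.29, -0.19, 0.35],[-0.10, -0.06, 0.12],[0.11, 0.07, -0.13]] + [[-0.05, 0.11, -0.04], [-0.14, 0.29, -0.11], [-0.12, 0.25, -0.09]] + [[0.01, -0.01, 0.01],[0.01, -0.01, 0.01],[0.01, -0.01, 0.01]]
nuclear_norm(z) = 0.96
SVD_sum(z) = [[-0.28, -0.17, 0.33],[-0.04, -0.03, 0.05],[0.16, 0.1, -0.19]] + [[-0.06, 0.08, -0.01], [-0.19, 0.25, -0.03], [-0.16, 0.21, -0.02]] + [[0.0, 0.00, 0.0],  [-0.00, -0.00, -0.0],  [0.0, 0.00, 0.0]]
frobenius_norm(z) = 0.68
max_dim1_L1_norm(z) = 0.75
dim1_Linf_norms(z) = [0.34, 0.23, 0.31]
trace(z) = -0.33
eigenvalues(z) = [-0.49, 0.15, 0.01]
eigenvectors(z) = [[0.89, 0.28, 0.51], [0.30, 0.73, 0.49], [-0.33, 0.63, 0.70]]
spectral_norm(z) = 0.54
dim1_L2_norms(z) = [0.48, 0.32, 0.37]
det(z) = -0.00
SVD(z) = [[-0.86, -0.25, 0.44],[-0.13, -0.74, -0.66],[0.49, -0.63, 0.6]] @ diag([0.538587638056025, 0.42179982673793526, 0.002874421173037769]) @ [[0.6, 0.37, -0.71],[0.6, -0.79, 0.09],[0.53, 0.48, 0.7]]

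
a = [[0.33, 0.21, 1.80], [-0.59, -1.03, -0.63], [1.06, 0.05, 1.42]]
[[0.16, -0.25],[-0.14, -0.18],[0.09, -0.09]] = a @ [[-0.03,0.16], [0.1,0.20], [0.08,-0.19]]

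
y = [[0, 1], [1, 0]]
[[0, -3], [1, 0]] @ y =[[-3, 0], [0, 1]]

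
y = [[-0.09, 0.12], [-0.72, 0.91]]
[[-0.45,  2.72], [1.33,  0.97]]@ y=[[-1.92, 2.42],[-0.82, 1.04]]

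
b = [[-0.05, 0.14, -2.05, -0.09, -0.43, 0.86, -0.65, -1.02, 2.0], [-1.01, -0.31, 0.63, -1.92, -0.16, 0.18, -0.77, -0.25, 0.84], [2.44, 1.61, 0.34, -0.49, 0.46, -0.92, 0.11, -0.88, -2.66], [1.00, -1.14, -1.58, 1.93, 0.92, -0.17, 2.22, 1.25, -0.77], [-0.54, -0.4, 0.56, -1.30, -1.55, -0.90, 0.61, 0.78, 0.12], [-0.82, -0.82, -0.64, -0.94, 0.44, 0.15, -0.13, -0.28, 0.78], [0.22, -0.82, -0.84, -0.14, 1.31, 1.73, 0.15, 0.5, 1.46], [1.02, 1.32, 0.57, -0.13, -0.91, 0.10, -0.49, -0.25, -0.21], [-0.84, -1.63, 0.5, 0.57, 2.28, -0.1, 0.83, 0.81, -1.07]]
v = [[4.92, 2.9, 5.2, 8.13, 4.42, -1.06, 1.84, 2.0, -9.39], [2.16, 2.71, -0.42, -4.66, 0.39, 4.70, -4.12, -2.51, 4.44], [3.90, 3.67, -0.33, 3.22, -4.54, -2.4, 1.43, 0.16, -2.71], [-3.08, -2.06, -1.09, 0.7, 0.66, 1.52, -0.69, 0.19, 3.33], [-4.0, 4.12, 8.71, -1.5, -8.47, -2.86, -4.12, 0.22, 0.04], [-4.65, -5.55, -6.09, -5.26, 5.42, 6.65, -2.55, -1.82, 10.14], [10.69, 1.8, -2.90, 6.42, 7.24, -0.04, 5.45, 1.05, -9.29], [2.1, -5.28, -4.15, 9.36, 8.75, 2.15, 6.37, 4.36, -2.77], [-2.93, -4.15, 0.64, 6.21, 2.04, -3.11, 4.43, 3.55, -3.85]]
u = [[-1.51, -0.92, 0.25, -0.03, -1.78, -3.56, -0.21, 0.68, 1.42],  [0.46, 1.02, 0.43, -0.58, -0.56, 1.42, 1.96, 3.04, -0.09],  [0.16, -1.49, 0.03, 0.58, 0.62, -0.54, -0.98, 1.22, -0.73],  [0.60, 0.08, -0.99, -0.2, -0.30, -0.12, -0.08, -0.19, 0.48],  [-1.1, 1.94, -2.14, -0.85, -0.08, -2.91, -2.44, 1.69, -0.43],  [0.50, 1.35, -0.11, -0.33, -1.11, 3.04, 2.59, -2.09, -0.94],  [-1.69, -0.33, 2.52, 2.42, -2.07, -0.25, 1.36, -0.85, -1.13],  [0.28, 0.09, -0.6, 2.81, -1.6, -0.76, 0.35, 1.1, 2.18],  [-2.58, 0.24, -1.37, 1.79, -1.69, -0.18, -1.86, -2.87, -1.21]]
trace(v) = 12.14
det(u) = -1722.59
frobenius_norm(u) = 12.96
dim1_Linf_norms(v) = [9.39, 4.7, 4.54, 3.33, 8.71, 10.14, 10.69, 9.36, 6.21]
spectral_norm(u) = 7.61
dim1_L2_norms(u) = [4.64, 4.15, 2.5, 1.33, 5.27, 4.96, 4.83, 4.19, 5.28]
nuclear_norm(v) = 80.40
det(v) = 0.01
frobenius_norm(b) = 9.29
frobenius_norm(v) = 41.29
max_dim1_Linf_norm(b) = 2.66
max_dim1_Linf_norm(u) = 3.56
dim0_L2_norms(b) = [3.28, 3.15, 3.04, 3.25, 3.41, 2.34, 2.7, 2.26, 4.04]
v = u @ b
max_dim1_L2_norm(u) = 5.28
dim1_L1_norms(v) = [39.86, 26.11, 22.36, 13.32, 34.04, 48.13, 44.88, 45.29, 30.91]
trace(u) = 3.55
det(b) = -0.00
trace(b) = -0.66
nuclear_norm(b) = 20.83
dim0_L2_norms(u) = [3.73, 3.14, 3.8, 4.3, 3.86, 5.78, 4.79, 5.35, 3.37]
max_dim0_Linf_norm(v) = 10.69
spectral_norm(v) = 30.25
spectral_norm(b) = 5.47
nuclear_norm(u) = 32.05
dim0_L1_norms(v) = [38.43, 32.24, 29.53, 45.46, 41.93, 24.49, 31.0, 15.86, 45.96]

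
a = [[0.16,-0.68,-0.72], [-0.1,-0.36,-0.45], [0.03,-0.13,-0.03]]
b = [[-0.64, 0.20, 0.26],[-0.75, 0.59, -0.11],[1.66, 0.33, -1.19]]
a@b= [[-0.79, -0.61, 0.97], [-0.41, -0.38, 0.55], [0.03, -0.08, 0.06]]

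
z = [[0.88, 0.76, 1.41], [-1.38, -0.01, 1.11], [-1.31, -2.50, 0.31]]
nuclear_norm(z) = 6.11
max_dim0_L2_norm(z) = 2.61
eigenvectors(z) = [[(-0.75+0j), 0.28+0.38j, (0.28-0.38j)],[0.52+0.00j, (-0.23+0.48j), (-0.23-0.48j)],[(-0.4+0j), (-0.7+0j), -0.70-0.00j]]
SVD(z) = [[-0.35, 0.68, -0.65], [0.28, 0.73, 0.62], [0.90, 0.04, -0.44]] @ diag([3.123613607143567, 1.8882403818166624, 1.1029443747281285]) @ [[-0.6, -0.8, 0.03], [-0.25, 0.22, 0.94], [-0.76, 0.56, -0.33]]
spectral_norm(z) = 3.12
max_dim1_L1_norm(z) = 4.12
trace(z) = 1.18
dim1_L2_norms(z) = [1.83, 1.77, 2.84]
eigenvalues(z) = [(1.11+0j), (0.03+2.42j), (0.03-2.42j)]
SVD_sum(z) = [[0.65, 0.88, -0.03], [-0.51, -0.69, 0.02], [-1.67, -2.24, 0.08]] + [[-0.32, 0.28, 1.21], [-0.34, 0.3, 1.31], [-0.02, 0.02, 0.07]] + [[0.55, -0.4, 0.23], [-0.52, 0.38, -0.22], [0.37, -0.27, 0.16]]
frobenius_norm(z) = 3.81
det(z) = 6.51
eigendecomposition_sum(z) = [[(0.58+0j), (-0.46+0j), (0.38-0j)], [(-0.41-0j), 0.32-0.00j, -0.27+0.00j], [0.31+0.00j, (-0.25+0j), 0.21-0.00j]] + [[(0.15+0.57j), (0.61+0.49j), 0.51-0.43j], [-0.49+0.45j, -0.17+0.86j, (0.69+0.28j)], [(-0.81-0.33j), -1.13+0.29j, 0.05+0.98j]] + [[(0.15-0.57j), (0.61-0.49j), (0.51+0.43j)], [-0.49-0.45j, -0.17-0.86j, (0.69-0.28j)], [-0.81+0.33j, (-1.13-0.29j), 0.05-0.98j]]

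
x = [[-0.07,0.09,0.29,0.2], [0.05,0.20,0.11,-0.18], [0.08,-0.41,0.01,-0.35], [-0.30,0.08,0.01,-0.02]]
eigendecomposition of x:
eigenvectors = [[(0.63+0j), 0.63-0.00j, 0.30-0.23j, 0.30+0.23j], [(0.04+0.13j), 0.04-0.13j, -0.15-0.58j, -0.15+0.58j], [(-0.42+0.38j), (-0.42-0.38j), (0.65+0j), (0.65-0j)], [(0.25+0.45j), 0.25-0.45j, -0.18+0.23j, -0.18-0.23j]]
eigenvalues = [(-0.18+0.34j), (-0.18-0.34j), (0.24+0.21j), (0.24-0.21j)]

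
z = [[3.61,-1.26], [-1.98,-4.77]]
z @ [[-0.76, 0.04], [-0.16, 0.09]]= [[-2.54, 0.03], [2.27, -0.51]]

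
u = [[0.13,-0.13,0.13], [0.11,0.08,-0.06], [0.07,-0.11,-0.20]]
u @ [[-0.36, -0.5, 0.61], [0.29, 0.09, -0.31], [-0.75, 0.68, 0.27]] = [[-0.18,0.01,0.15], [0.03,-0.09,0.03], [0.09,-0.18,0.02]]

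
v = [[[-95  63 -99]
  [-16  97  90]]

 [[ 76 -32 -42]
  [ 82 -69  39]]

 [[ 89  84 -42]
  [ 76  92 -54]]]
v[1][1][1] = -69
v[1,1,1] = -69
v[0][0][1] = 63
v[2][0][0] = 89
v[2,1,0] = 76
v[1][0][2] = -42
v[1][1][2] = 39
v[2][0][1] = 84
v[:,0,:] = [[-95, 63, -99], [76, -32, -42], [89, 84, -42]]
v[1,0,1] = -32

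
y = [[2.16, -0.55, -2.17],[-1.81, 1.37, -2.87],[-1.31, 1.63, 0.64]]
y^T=[[2.16, -1.81, -1.31], [-0.55, 1.37, 1.63], [-2.17, -2.87, 0.64]]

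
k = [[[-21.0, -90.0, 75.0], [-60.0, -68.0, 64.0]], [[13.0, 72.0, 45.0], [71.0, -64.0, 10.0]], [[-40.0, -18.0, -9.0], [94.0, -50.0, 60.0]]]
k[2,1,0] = 94.0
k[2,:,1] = [-18.0, -50.0]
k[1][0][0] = 13.0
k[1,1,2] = 10.0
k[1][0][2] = 45.0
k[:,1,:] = [[-60.0, -68.0, 64.0], [71.0, -64.0, 10.0], [94.0, -50.0, 60.0]]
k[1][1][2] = 10.0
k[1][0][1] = 72.0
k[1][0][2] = 45.0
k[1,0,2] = 45.0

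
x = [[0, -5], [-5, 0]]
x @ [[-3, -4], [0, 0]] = [[0, 0], [15, 20]]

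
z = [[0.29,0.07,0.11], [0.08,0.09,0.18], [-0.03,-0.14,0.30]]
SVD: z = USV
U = [[-0.61, 0.67, 0.42],[-0.50, 0.10, -0.86],[-0.62, -0.74, 0.27]]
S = [0.4, 0.3, 0.1]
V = [[-0.50, -0.00, -0.87],[0.74, 0.52, -0.43],[0.45, -0.85, -0.26]]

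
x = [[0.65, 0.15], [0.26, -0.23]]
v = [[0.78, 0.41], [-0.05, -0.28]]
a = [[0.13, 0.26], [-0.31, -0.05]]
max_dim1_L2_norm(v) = 0.88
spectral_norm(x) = 0.70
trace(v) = 0.50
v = x + a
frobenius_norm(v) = 0.93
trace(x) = 0.42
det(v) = -0.20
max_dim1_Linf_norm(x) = 0.65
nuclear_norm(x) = 0.97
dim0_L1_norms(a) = [0.44, 0.31]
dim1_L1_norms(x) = [0.8, 0.49]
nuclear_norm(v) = 1.12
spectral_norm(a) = 0.38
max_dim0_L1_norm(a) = 0.44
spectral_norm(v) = 0.90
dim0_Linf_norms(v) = [0.78, 0.41]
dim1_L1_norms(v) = [1.19, 0.33]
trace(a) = 0.08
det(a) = 0.07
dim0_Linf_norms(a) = [0.31, 0.26]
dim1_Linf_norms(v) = [0.78, 0.28]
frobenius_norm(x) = 0.75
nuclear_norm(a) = 0.58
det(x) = -0.19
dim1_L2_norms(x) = [0.67, 0.35]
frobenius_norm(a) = 0.43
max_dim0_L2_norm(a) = 0.34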